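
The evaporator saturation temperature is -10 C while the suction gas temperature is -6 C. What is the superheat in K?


Superheat = T_suction - T_evap
Superheat = -6 - (-10)
Superheat = 4 K

4


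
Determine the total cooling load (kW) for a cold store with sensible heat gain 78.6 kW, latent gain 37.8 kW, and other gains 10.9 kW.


Q_total = Q_s + Q_l + Q_misc
Q_total = 78.6 + 37.8 + 10.9
Q_total = 127.3 kW

127.3


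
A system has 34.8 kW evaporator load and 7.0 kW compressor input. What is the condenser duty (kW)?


Q_cond = Q_evap + W
Q_cond = 34.8 + 7.0
Q_cond = 41.8 kW

41.8


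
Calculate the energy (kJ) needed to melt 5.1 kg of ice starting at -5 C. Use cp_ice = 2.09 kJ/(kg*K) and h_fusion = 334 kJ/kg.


Sensible heat = cp * dT = 2.09 * 5 = 10.45 kJ/kg
Total per kg = 10.45 + 334 = 344.45 kJ/kg
Q = m * total = 5.1 * 344.45
Q = 1756.7 kJ

1756.7


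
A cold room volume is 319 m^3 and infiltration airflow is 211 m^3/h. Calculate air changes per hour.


ACH = flow / volume
ACH = 211 / 319
ACH = 0.661

0.661


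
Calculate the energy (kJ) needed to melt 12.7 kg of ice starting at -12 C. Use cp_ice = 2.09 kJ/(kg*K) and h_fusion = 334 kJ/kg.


Sensible heat = cp * dT = 2.09 * 12 = 25.08 kJ/kg
Total per kg = 25.08 + 334 = 359.08 kJ/kg
Q = m * total = 12.7 * 359.08
Q = 4560.3 kJ

4560.3


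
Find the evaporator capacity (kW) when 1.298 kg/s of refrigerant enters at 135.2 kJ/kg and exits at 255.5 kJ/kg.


dh = 255.5 - 135.2 = 120.3 kJ/kg
Q_evap = m_dot * dh = 1.298 * 120.3
Q_evap = 156.15 kW

156.15


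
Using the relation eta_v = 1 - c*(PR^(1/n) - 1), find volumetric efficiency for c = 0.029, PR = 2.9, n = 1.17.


PR^(1/n) = 2.9^(1/1.17) = 2.48434533
eta_v = 1 - 0.029 * (2.48434533 - 1)
eta_v = 0.957

0.957


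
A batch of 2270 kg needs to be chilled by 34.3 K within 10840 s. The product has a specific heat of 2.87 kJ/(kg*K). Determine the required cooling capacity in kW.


Q = m * cp * dT / t
Q = 2270 * 2.87 * 34.3 / 10840
Q = 20.614 kW

20.614


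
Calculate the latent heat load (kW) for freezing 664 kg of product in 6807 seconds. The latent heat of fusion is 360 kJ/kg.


Q_lat = m * h_fg / t
Q_lat = 664 * 360 / 6807
Q_lat = 35.12 kW

35.12


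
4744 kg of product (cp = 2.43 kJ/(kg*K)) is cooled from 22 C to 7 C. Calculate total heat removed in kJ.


dT = 22 - (7) = 15 K
Q = m * cp * dT = 4744 * 2.43 * 15
Q = 172919 kJ

172919


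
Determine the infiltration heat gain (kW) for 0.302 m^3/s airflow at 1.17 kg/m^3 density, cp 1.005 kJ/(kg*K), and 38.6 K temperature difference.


Q = V_dot * rho * cp * dT
Q = 0.302 * 1.17 * 1.005 * 38.6
Q = 13.707 kW

13.707


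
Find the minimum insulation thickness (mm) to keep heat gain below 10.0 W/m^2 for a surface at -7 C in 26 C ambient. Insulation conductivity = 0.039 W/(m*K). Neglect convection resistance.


dT = 26 - (-7) = 33 K
thickness = k * dT / q_max * 1000
thickness = 0.039 * 33 / 10.0 * 1000
thickness = 128.7 mm

128.7


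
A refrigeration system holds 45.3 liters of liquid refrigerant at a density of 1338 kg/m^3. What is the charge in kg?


Charge = V * rho / 1000
Charge = 45.3 * 1338 / 1000
Charge = 60.61 kg

60.61


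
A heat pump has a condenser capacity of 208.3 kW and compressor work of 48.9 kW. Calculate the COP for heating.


COP_hp = Q_cond / W
COP_hp = 208.3 / 48.9
COP_hp = 4.26

4.26


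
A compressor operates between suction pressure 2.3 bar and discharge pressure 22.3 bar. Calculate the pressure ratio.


PR = P_high / P_low
PR = 22.3 / 2.3
PR = 9.696

9.696


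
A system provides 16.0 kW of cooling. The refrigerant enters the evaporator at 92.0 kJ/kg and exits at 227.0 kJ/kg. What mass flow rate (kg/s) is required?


dh = 227.0 - 92.0 = 135.0 kJ/kg
m_dot = Q / dh = 16.0 / 135.0 = 0.1185 kg/s

0.1185


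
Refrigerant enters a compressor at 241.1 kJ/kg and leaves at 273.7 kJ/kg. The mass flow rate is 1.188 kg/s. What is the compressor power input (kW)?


dh = 273.7 - 241.1 = 32.6 kJ/kg
W = m_dot * dh = 1.188 * 32.6 = 38.73 kW

38.73


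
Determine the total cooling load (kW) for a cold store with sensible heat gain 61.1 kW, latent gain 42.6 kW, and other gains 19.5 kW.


Q_total = Q_s + Q_l + Q_misc
Q_total = 61.1 + 42.6 + 19.5
Q_total = 123.2 kW

123.2


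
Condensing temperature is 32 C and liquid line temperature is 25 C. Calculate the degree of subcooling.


Subcooling = T_cond - T_liquid
Subcooling = 32 - 25
Subcooling = 7 K

7


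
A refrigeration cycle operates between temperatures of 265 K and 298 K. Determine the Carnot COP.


dT = 298 - 265 = 33 K
COP_carnot = T_cold / dT = 265 / 33
COP_carnot = 8.03

8.03


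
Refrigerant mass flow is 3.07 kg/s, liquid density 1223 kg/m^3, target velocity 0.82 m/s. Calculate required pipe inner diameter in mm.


A = m_dot / (rho * v) = 3.07 / (1223 * 0.82) = 0.00306124484 m^2
d = sqrt(4*A/pi) * 1000
d = 62.4 mm

62.4


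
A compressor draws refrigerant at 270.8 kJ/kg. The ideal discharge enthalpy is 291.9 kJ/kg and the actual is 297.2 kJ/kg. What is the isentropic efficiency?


dh_ideal = 291.9 - 270.8 = 21.1 kJ/kg
dh_actual = 297.2 - 270.8 = 26.4 kJ/kg
eta_s = dh_ideal / dh_actual = 21.1 / 26.4
eta_s = 0.7992

0.7992


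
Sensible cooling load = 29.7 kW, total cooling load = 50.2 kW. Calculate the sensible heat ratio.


SHR = Q_sensible / Q_total
SHR = 29.7 / 50.2
SHR = 0.592

0.592


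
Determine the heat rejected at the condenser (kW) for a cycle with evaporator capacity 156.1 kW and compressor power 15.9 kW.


Q_cond = Q_evap + W
Q_cond = 156.1 + 15.9
Q_cond = 172.0 kW

172.0


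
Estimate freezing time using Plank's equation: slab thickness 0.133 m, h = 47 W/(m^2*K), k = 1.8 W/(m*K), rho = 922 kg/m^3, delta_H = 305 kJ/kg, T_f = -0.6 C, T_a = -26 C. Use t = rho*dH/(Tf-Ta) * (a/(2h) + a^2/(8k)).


dT = -0.6 - (-26) = 25.4 K
term1 = a/(2h) = 0.133/(2*47) = 0.001414893617
term2 = a^2/(8k) = 0.133^2/(8*1.8) = 0.001228402778
t = rho*dH*1000/dT * (term1 + term2)
t = 922*305*1000/25.4 * (0.001414893617 + 0.001228402778)
t = 29265 s

29265


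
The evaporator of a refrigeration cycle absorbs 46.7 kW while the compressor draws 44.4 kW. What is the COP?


COP = Q_evap / W
COP = 46.7 / 44.4
COP = 1.052

1.052


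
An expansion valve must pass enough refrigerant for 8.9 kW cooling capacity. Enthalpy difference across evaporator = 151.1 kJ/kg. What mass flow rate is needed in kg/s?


m_dot = Q / dh
m_dot = 8.9 / 151.1
m_dot = 0.0589 kg/s

0.0589


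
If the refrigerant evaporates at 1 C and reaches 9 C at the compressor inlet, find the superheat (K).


Superheat = T_suction - T_evap
Superheat = 9 - (1)
Superheat = 8 K

8


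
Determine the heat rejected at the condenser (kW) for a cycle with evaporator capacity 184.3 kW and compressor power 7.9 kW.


Q_cond = Q_evap + W
Q_cond = 184.3 + 7.9
Q_cond = 192.2 kW

192.2


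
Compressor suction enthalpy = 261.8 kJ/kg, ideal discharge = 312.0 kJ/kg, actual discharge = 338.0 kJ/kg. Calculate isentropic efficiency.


dh_ideal = 312.0 - 261.8 = 50.2 kJ/kg
dh_actual = 338.0 - 261.8 = 76.2 kJ/kg
eta_s = dh_ideal / dh_actual = 50.2 / 76.2
eta_s = 0.6588

0.6588


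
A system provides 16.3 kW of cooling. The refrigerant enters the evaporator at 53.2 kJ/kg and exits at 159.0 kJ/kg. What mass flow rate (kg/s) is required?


dh = 159.0 - 53.2 = 105.8 kJ/kg
m_dot = Q / dh = 16.3 / 105.8 = 0.1541 kg/s

0.1541


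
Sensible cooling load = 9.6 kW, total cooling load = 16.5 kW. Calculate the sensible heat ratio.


SHR = Q_sensible / Q_total
SHR = 9.6 / 16.5
SHR = 0.582

0.582


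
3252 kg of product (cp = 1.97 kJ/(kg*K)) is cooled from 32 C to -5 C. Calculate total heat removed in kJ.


dT = 32 - (-5) = 37 K
Q = m * cp * dT = 3252 * 1.97 * 37
Q = 237038 kJ

237038


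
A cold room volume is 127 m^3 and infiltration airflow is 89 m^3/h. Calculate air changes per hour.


ACH = flow / volume
ACH = 89 / 127
ACH = 0.701

0.701


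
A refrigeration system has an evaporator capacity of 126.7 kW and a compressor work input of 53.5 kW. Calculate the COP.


COP = Q_evap / W
COP = 126.7 / 53.5
COP = 2.368

2.368


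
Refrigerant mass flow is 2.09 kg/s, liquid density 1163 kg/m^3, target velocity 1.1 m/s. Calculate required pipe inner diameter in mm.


A = m_dot / (rho * v) = 2.09 / (1163 * 1.1) = 0.001633705933 m^2
d = sqrt(4*A/pi) * 1000
d = 45.6 mm

45.6


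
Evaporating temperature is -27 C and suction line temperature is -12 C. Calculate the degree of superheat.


Superheat = T_suction - T_evap
Superheat = -12 - (-27)
Superheat = 15 K

15


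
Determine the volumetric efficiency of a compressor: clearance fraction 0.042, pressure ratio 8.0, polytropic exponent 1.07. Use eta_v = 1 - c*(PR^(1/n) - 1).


PR^(1/n) = 8.0^(1/1.07) = 6.9824741
eta_v = 1 - 0.042 * (6.9824741 - 1)
eta_v = 0.7487

0.7487


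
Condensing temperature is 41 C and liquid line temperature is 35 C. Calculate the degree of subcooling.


Subcooling = T_cond - T_liquid
Subcooling = 41 - 35
Subcooling = 6 K

6


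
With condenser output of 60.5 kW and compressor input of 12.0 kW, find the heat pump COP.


COP_hp = Q_cond / W
COP_hp = 60.5 / 12.0
COP_hp = 5.042

5.042


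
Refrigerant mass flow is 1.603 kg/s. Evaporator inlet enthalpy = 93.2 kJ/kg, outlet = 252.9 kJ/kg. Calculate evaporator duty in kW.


dh = 252.9 - 93.2 = 159.7 kJ/kg
Q_evap = m_dot * dh = 1.603 * 159.7
Q_evap = 256.0 kW

256.0


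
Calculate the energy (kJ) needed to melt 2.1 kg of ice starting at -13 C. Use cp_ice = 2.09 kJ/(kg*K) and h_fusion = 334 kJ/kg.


Sensible heat = cp * dT = 2.09 * 13 = 27.17 kJ/kg
Total per kg = 27.17 + 334 = 361.17 kJ/kg
Q = m * total = 2.1 * 361.17
Q = 758.5 kJ

758.5


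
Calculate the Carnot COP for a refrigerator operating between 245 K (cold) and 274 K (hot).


dT = 274 - 245 = 29 K
COP_carnot = T_cold / dT = 245 / 29
COP_carnot = 8.448

8.448


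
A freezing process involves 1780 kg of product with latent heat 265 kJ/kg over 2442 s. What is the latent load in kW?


Q_lat = m * h_fg / t
Q_lat = 1780 * 265 / 2442
Q_lat = 193.16 kW

193.16


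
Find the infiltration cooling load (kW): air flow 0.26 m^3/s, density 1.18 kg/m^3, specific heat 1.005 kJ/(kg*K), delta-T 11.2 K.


Q = V_dot * rho * cp * dT
Q = 0.26 * 1.18 * 1.005 * 11.2
Q = 3.453 kW

3.453


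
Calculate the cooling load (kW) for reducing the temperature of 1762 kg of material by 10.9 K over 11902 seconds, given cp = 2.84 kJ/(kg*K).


Q = m * cp * dT / t
Q = 1762 * 2.84 * 10.9 / 11902
Q = 4.583 kW

4.583


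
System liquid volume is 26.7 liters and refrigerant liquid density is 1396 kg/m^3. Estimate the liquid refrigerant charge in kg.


Charge = V * rho / 1000
Charge = 26.7 * 1396 / 1000
Charge = 37.27 kg

37.27


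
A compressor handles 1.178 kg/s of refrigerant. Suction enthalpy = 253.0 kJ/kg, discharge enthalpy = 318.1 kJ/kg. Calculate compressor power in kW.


dh = 318.1 - 253.0 = 65.1 kJ/kg
W = m_dot * dh = 1.178 * 65.1 = 76.69 kW

76.69


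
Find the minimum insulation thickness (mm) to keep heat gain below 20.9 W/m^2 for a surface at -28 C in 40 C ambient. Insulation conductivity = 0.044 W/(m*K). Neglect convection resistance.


dT = 40 - (-28) = 68 K
thickness = k * dT / q_max * 1000
thickness = 0.044 * 68 / 20.9 * 1000
thickness = 143.2 mm

143.2


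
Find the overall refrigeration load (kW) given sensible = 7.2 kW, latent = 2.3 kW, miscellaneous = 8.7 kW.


Q_total = Q_s + Q_l + Q_misc
Q_total = 7.2 + 2.3 + 8.7
Q_total = 18.2 kW

18.2


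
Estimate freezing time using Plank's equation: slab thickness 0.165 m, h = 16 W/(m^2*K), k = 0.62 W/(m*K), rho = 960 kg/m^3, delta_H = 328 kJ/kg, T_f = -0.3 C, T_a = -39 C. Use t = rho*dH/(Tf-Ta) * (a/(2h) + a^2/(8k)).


dT = -0.3 - (-39) = 38.7 K
term1 = a/(2h) = 0.165/(2*16) = 0.00515625
term2 = a^2/(8k) = 0.165^2/(8*0.62) = 0.00548891129
t = rho*dH*1000/dT * (term1 + term2)
t = 960*328*1000/38.7 * (0.00515625 + 0.00548891129)
t = 86614 s

86614


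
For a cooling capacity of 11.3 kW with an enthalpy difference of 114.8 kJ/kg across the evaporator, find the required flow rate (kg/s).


m_dot = Q / dh
m_dot = 11.3 / 114.8
m_dot = 0.0984 kg/s

0.0984


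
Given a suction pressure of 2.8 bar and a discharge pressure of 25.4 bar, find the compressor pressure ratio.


PR = P_high / P_low
PR = 25.4 / 2.8
PR = 9.071

9.071


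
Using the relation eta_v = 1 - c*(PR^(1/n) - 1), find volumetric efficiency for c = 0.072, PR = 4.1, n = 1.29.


PR^(1/n) = 4.1^(1/1.29) = 2.98556304
eta_v = 1 - 0.072 * (2.98556304 - 1)
eta_v = 0.857

0.857


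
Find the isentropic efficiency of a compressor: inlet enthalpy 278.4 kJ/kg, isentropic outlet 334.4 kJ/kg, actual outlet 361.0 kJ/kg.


dh_ideal = 334.4 - 278.4 = 56.0 kJ/kg
dh_actual = 361.0 - 278.4 = 82.6 kJ/kg
eta_s = dh_ideal / dh_actual = 56.0 / 82.6
eta_s = 0.678

0.678


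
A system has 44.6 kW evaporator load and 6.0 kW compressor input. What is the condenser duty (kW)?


Q_cond = Q_evap + W
Q_cond = 44.6 + 6.0
Q_cond = 50.6 kW

50.6


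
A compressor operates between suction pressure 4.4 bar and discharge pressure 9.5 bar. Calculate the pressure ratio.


PR = P_high / P_low
PR = 9.5 / 4.4
PR = 2.159

2.159


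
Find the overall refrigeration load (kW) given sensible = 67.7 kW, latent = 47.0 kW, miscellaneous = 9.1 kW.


Q_total = Q_s + Q_l + Q_misc
Q_total = 67.7 + 47.0 + 9.1
Q_total = 123.8 kW

123.8


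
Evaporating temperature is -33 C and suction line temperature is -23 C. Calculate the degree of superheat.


Superheat = T_suction - T_evap
Superheat = -23 - (-33)
Superheat = 10 K

10


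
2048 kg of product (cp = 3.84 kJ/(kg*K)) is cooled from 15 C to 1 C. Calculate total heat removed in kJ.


dT = 15 - (1) = 14 K
Q = m * cp * dT = 2048 * 3.84 * 14
Q = 110100 kJ

110100


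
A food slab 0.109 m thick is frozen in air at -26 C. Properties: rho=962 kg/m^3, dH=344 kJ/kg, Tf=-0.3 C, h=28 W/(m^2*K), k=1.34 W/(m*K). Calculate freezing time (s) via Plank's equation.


dT = -0.3 - (-26) = 25.7 K
term1 = a/(2h) = 0.109/(2*28) = 0.001946428571
term2 = a^2/(8k) = 0.109^2/(8*1.34) = 0.001108302239
t = rho*dH*1000/dT * (term1 + term2)
t = 962*344*1000/25.7 * (0.001946428571 + 0.001108302239)
t = 39334 s

39334


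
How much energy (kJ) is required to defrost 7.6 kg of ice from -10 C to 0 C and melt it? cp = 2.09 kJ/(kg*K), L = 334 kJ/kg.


Sensible heat = cp * dT = 2.09 * 10 = 20.9 kJ/kg
Total per kg = 20.9 + 334 = 354.9 kJ/kg
Q = m * total = 7.6 * 354.9
Q = 2697.2 kJ

2697.2


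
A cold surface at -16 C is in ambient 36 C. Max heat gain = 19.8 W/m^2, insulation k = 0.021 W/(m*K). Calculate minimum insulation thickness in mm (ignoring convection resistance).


dT = 36 - (-16) = 52 K
thickness = k * dT / q_max * 1000
thickness = 0.021 * 52 / 19.8 * 1000
thickness = 55.2 mm

55.2


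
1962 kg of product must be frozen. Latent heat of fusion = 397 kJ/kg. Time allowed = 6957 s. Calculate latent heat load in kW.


Q_lat = m * h_fg / t
Q_lat = 1962 * 397 / 6957
Q_lat = 111.96 kW

111.96


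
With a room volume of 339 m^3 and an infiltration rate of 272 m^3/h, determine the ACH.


ACH = flow / volume
ACH = 272 / 339
ACH = 0.802

0.802


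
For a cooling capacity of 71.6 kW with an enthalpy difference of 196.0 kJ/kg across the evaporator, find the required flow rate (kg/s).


m_dot = Q / dh
m_dot = 71.6 / 196.0
m_dot = 0.3653 kg/s

0.3653


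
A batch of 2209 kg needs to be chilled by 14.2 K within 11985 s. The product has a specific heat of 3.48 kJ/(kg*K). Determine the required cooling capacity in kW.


Q = m * cp * dT / t
Q = 2209 * 3.48 * 14.2 / 11985
Q = 9.108 kW

9.108


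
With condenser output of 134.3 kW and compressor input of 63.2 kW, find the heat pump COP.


COP_hp = Q_cond / W
COP_hp = 134.3 / 63.2
COP_hp = 2.125

2.125


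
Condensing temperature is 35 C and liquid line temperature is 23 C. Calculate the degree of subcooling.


Subcooling = T_cond - T_liquid
Subcooling = 35 - 23
Subcooling = 12 K

12


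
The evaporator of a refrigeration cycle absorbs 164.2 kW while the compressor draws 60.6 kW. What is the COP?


COP = Q_evap / W
COP = 164.2 / 60.6
COP = 2.71

2.71


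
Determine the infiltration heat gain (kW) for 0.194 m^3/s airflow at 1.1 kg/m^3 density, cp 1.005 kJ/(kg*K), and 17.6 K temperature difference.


Q = V_dot * rho * cp * dT
Q = 0.194 * 1.1 * 1.005 * 17.6
Q = 3.775 kW

3.775


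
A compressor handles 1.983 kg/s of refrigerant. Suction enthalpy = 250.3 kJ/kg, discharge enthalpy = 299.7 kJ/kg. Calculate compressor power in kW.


dh = 299.7 - 250.3 = 49.4 kJ/kg
W = m_dot * dh = 1.983 * 49.4 = 97.96 kW

97.96


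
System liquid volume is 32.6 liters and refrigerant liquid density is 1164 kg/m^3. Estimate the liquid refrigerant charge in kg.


Charge = V * rho / 1000
Charge = 32.6 * 1164 / 1000
Charge = 37.95 kg

37.95


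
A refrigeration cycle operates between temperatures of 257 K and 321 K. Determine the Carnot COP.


dT = 321 - 257 = 64 K
COP_carnot = T_cold / dT = 257 / 64
COP_carnot = 4.016

4.016


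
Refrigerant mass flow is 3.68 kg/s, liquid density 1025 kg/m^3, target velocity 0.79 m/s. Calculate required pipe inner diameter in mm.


A = m_dot / (rho * v) = 3.68 / (1025 * 0.79) = 0.004544612535 m^2
d = sqrt(4*A/pi) * 1000
d = 76.1 mm

76.1


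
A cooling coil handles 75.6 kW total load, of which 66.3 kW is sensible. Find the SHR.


SHR = Q_sensible / Q_total
SHR = 66.3 / 75.6
SHR = 0.877

0.877


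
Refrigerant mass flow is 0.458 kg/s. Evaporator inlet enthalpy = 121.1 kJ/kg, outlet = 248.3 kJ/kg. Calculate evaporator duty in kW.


dh = 248.3 - 121.1 = 127.2 kJ/kg
Q_evap = m_dot * dh = 0.458 * 127.2
Q_evap = 58.26 kW

58.26


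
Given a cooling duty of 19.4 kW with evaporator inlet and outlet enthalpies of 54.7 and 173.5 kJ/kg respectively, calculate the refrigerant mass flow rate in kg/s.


dh = 173.5 - 54.7 = 118.8 kJ/kg
m_dot = Q / dh = 19.4 / 118.8 = 0.1633 kg/s

0.1633


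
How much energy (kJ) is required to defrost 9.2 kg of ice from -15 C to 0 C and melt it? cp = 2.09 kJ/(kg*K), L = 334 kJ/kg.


Sensible heat = cp * dT = 2.09 * 15 = 31.35 kJ/kg
Total per kg = 31.35 + 334 = 365.35 kJ/kg
Q = m * total = 9.2 * 365.35
Q = 3361.2 kJ

3361.2


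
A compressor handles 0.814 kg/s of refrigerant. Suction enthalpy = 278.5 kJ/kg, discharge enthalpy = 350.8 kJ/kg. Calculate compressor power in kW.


dh = 350.8 - 278.5 = 72.3 kJ/kg
W = m_dot * dh = 0.814 * 72.3 = 58.85 kW

58.85


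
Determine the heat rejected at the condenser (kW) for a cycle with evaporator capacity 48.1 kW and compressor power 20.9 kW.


Q_cond = Q_evap + W
Q_cond = 48.1 + 20.9
Q_cond = 69.0 kW

69.0


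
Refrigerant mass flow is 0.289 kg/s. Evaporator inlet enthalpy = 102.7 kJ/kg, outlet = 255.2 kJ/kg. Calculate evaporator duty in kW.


dh = 255.2 - 102.7 = 152.5 kJ/kg
Q_evap = m_dot * dh = 0.289 * 152.5
Q_evap = 44.07 kW

44.07


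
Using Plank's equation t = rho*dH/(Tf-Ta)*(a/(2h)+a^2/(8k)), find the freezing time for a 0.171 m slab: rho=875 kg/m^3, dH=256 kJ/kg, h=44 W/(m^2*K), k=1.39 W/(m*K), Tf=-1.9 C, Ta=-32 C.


dT = -1.9 - (-32) = 30.1 K
term1 = a/(2h) = 0.171/(2*44) = 0.001943181818
term2 = a^2/(8k) = 0.171^2/(8*1.39) = 0.002629586331
t = rho*dH*1000/dT * (term1 + term2)
t = 875*256*1000/30.1 * (0.001943181818 + 0.002629586331)
t = 34030 s

34030


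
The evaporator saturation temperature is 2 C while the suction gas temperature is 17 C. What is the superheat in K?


Superheat = T_suction - T_evap
Superheat = 17 - (2)
Superheat = 15 K

15


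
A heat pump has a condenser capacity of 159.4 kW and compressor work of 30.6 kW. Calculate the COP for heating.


COP_hp = Q_cond / W
COP_hp = 159.4 / 30.6
COP_hp = 5.209

5.209


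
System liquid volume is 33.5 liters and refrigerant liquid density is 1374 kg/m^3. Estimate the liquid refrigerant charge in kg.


Charge = V * rho / 1000
Charge = 33.5 * 1374 / 1000
Charge = 46.03 kg

46.03


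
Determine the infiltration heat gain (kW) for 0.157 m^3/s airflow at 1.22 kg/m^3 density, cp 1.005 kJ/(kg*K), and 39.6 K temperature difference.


Q = V_dot * rho * cp * dT
Q = 0.157 * 1.22 * 1.005 * 39.6
Q = 7.623 kW

7.623


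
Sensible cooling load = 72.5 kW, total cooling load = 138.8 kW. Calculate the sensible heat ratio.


SHR = Q_sensible / Q_total
SHR = 72.5 / 138.8
SHR = 0.522

0.522


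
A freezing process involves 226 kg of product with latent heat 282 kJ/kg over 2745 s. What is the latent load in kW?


Q_lat = m * h_fg / t
Q_lat = 226 * 282 / 2745
Q_lat = 23.22 kW

23.22


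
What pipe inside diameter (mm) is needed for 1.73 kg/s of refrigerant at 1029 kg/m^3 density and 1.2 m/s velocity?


A = m_dot / (rho * v) = 1.73 / (1029 * 1.2) = 0.001401036605 m^2
d = sqrt(4*A/pi) * 1000
d = 42.2 mm

42.2


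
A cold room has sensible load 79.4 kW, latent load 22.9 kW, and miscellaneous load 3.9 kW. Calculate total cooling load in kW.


Q_total = Q_s + Q_l + Q_misc
Q_total = 79.4 + 22.9 + 3.9
Q_total = 106.2 kW

106.2


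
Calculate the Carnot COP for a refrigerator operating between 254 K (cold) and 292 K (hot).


dT = 292 - 254 = 38 K
COP_carnot = T_cold / dT = 254 / 38
COP_carnot = 6.684

6.684


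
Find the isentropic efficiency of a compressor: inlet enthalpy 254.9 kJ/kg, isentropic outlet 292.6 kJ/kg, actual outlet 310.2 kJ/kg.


dh_ideal = 292.6 - 254.9 = 37.7 kJ/kg
dh_actual = 310.2 - 254.9 = 55.3 kJ/kg
eta_s = dh_ideal / dh_actual = 37.7 / 55.3
eta_s = 0.6817

0.6817


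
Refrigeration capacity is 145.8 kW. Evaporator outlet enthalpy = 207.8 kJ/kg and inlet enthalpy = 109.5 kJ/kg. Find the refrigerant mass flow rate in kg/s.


dh = 207.8 - 109.5 = 98.3 kJ/kg
m_dot = Q / dh = 145.8 / 98.3 = 1.4832 kg/s

1.4832


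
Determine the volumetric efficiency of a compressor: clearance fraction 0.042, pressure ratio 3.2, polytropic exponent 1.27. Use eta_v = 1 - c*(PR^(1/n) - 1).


PR^(1/n) = 3.2^(1/1.27) = 2.49894034
eta_v = 1 - 0.042 * (2.49894034 - 1)
eta_v = 0.937

0.937


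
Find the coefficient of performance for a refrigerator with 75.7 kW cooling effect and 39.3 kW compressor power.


COP = Q_evap / W
COP = 75.7 / 39.3
COP = 1.926

1.926


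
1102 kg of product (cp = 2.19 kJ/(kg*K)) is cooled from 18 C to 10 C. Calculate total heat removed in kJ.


dT = 18 - (10) = 8 K
Q = m * cp * dT = 1102 * 2.19 * 8
Q = 19307 kJ

19307


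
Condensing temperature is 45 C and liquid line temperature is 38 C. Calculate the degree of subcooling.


Subcooling = T_cond - T_liquid
Subcooling = 45 - 38
Subcooling = 7 K

7


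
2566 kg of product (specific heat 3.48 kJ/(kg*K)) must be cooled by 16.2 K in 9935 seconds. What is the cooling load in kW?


Q = m * cp * dT / t
Q = 2566 * 3.48 * 16.2 / 9935
Q = 14.561 kW

14.561


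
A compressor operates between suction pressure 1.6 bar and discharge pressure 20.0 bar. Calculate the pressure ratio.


PR = P_high / P_low
PR = 20.0 / 1.6
PR = 12.5

12.5


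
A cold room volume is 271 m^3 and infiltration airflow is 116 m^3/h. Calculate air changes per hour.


ACH = flow / volume
ACH = 116 / 271
ACH = 0.428

0.428


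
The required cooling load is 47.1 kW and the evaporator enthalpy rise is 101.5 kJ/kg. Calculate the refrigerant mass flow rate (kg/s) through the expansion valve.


m_dot = Q / dh
m_dot = 47.1 / 101.5
m_dot = 0.464 kg/s

0.464


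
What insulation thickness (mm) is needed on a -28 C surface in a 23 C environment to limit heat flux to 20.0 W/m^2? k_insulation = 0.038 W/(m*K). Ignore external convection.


dT = 23 - (-28) = 51 K
thickness = k * dT / q_max * 1000
thickness = 0.038 * 51 / 20.0 * 1000
thickness = 96.9 mm

96.9


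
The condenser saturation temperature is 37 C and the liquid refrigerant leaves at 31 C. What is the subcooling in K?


Subcooling = T_cond - T_liquid
Subcooling = 37 - 31
Subcooling = 6 K

6


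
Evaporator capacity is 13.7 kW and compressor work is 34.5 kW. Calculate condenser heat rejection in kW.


Q_cond = Q_evap + W
Q_cond = 13.7 + 34.5
Q_cond = 48.2 kW

48.2


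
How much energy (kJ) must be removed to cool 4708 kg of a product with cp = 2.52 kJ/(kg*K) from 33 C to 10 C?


dT = 33 - (10) = 23 K
Q = m * cp * dT = 4708 * 2.52 * 23
Q = 272876 kJ

272876


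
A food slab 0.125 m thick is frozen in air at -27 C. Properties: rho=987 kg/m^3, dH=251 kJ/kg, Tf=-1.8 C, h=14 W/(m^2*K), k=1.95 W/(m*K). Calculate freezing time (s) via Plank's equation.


dT = -1.8 - (-27) = 25.2 K
term1 = a/(2h) = 0.125/(2*14) = 0.004464285714
term2 = a^2/(8k) = 0.125^2/(8*1.95) = 0.001001602564
t = rho*dH*1000/dT * (term1 + term2)
t = 987*251*1000/25.2 * (0.004464285714 + 0.001001602564)
t = 53734 s

53734


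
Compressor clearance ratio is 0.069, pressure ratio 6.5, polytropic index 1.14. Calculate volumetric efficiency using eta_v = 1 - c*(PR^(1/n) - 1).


PR^(1/n) = 6.5^(1/1.14) = 5.16513755
eta_v = 1 - 0.069 * (5.16513755 - 1)
eta_v = 0.7126

0.7126


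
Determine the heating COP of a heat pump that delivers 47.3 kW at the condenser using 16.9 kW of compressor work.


COP_hp = Q_cond / W
COP_hp = 47.3 / 16.9
COP_hp = 2.799

2.799


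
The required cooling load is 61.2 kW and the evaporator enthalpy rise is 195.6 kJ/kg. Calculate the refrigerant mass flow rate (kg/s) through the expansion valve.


m_dot = Q / dh
m_dot = 61.2 / 195.6
m_dot = 0.3129 kg/s

0.3129


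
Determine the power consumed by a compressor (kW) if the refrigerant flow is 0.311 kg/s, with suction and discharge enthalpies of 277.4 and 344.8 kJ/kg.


dh = 344.8 - 277.4 = 67.4 kJ/kg
W = m_dot * dh = 0.311 * 67.4 = 20.96 kW

20.96


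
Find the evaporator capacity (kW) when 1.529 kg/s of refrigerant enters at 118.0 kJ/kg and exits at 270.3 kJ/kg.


dh = 270.3 - 118.0 = 152.3 kJ/kg
Q_evap = m_dot * dh = 1.529 * 152.3
Q_evap = 232.87 kW

232.87


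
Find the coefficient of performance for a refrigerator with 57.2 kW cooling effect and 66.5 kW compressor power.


COP = Q_evap / W
COP = 57.2 / 66.5
COP = 0.86

0.86


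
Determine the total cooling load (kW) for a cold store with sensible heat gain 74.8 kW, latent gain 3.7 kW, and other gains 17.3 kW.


Q_total = Q_s + Q_l + Q_misc
Q_total = 74.8 + 3.7 + 17.3
Q_total = 95.8 kW

95.8


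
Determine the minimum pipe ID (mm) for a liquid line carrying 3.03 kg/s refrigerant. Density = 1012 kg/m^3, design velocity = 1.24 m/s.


A = m_dot / (rho * v) = 3.03 / (1012 * 1.24) = 0.002414573505 m^2
d = sqrt(4*A/pi) * 1000
d = 55.4 mm

55.4


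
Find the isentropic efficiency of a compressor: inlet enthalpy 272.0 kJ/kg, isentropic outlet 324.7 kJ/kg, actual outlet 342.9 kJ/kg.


dh_ideal = 324.7 - 272.0 = 52.7 kJ/kg
dh_actual = 342.9 - 272.0 = 70.9 kJ/kg
eta_s = dh_ideal / dh_actual = 52.7 / 70.9
eta_s = 0.7433

0.7433


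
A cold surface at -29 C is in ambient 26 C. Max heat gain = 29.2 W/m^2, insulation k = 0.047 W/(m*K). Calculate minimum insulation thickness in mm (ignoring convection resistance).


dT = 26 - (-29) = 55 K
thickness = k * dT / q_max * 1000
thickness = 0.047 * 55 / 29.2 * 1000
thickness = 88.5 mm

88.5


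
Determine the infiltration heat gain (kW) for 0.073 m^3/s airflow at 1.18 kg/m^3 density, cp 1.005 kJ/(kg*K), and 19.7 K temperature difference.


Q = V_dot * rho * cp * dT
Q = 0.073 * 1.18 * 1.005 * 19.7
Q = 1.705 kW

1.705


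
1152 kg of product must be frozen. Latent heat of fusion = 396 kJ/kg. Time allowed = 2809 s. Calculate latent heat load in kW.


Q_lat = m * h_fg / t
Q_lat = 1152 * 396 / 2809
Q_lat = 162.4 kW

162.4


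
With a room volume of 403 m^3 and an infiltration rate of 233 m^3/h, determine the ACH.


ACH = flow / volume
ACH = 233 / 403
ACH = 0.578

0.578


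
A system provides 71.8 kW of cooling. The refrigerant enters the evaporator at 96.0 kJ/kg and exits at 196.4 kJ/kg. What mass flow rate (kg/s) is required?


dh = 196.4 - 96.0 = 100.4 kJ/kg
m_dot = Q / dh = 71.8 / 100.4 = 0.7151 kg/s

0.7151


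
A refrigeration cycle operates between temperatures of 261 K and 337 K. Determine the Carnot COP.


dT = 337 - 261 = 76 K
COP_carnot = T_cold / dT = 261 / 76
COP_carnot = 3.434

3.434


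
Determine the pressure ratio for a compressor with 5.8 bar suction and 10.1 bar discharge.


PR = P_high / P_low
PR = 10.1 / 5.8
PR = 1.741

1.741


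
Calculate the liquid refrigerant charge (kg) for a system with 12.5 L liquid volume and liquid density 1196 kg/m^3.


Charge = V * rho / 1000
Charge = 12.5 * 1196 / 1000
Charge = 14.95 kg

14.95


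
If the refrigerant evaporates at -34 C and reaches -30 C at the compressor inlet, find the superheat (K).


Superheat = T_suction - T_evap
Superheat = -30 - (-34)
Superheat = 4 K

4


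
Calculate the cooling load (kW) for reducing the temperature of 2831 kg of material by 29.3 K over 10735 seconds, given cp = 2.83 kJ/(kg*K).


Q = m * cp * dT / t
Q = 2831 * 2.83 * 29.3 / 10735
Q = 21.867 kW

21.867


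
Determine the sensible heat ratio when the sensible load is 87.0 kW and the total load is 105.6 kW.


SHR = Q_sensible / Q_total
SHR = 87.0 / 105.6
SHR = 0.824

0.824


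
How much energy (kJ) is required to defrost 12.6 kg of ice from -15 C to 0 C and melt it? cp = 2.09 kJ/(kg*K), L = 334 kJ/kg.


Sensible heat = cp * dT = 2.09 * 15 = 31.35 kJ/kg
Total per kg = 31.35 + 334 = 365.35 kJ/kg
Q = m * total = 12.6 * 365.35
Q = 4603.4 kJ

4603.4


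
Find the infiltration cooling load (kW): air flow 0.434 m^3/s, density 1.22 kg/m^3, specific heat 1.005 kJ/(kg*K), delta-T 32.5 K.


Q = V_dot * rho * cp * dT
Q = 0.434 * 1.22 * 1.005 * 32.5
Q = 17.294 kW

17.294


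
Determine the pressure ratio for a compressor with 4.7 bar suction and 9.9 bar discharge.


PR = P_high / P_low
PR = 9.9 / 4.7
PR = 2.106

2.106


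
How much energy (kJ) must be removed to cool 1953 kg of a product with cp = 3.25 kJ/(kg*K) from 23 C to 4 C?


dT = 23 - (4) = 19 K
Q = m * cp * dT = 1953 * 3.25 * 19
Q = 120598 kJ

120598


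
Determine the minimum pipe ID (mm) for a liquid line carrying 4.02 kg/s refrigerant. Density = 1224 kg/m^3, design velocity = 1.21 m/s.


A = m_dot / (rho * v) = 4.02 / (1224 * 1.21) = 0.002714308864 m^2
d = sqrt(4*A/pi) * 1000
d = 58.8 mm

58.8


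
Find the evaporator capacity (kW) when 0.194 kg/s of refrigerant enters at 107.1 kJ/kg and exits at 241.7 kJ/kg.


dh = 241.7 - 107.1 = 134.6 kJ/kg
Q_evap = m_dot * dh = 0.194 * 134.6
Q_evap = 26.11 kW

26.11


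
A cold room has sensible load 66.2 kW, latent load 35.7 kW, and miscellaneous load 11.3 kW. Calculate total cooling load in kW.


Q_total = Q_s + Q_l + Q_misc
Q_total = 66.2 + 35.7 + 11.3
Q_total = 113.2 kW

113.2


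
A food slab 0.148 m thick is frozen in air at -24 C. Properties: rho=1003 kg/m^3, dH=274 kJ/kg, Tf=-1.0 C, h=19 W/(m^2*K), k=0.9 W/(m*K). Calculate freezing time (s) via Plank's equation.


dT = -1.0 - (-24) = 23.0 K
term1 = a/(2h) = 0.148/(2*19) = 0.003894736842
term2 = a^2/(8k) = 0.148^2/(8*0.9) = 0.003042222222
t = rho*dH*1000/dT * (term1 + term2)
t = 1003*274*1000/23.0 * (0.003894736842 + 0.003042222222)
t = 82888 s

82888


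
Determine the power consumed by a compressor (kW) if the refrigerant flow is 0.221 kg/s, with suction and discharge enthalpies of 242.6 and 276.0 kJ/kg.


dh = 276.0 - 242.6 = 33.4 kJ/kg
W = m_dot * dh = 0.221 * 33.4 = 7.38 kW

7.38


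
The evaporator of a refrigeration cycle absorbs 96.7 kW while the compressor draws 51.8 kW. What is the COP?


COP = Q_evap / W
COP = 96.7 / 51.8
COP = 1.867

1.867


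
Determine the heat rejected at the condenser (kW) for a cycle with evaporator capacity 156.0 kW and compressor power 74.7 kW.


Q_cond = Q_evap + W
Q_cond = 156.0 + 74.7
Q_cond = 230.7 kW

230.7


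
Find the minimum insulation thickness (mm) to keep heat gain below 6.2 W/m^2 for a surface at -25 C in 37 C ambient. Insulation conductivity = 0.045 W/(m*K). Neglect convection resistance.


dT = 37 - (-25) = 62 K
thickness = k * dT / q_max * 1000
thickness = 0.045 * 62 / 6.2 * 1000
thickness = 450.0 mm

450.0


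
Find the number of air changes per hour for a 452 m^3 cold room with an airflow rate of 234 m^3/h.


ACH = flow / volume
ACH = 234 / 452
ACH = 0.518

0.518


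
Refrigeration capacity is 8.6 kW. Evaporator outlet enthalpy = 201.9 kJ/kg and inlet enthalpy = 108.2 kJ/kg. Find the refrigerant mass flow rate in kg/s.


dh = 201.9 - 108.2 = 93.7 kJ/kg
m_dot = Q / dh = 8.6 / 93.7 = 0.0918 kg/s

0.0918


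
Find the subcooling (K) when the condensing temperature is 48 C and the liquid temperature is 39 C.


Subcooling = T_cond - T_liquid
Subcooling = 48 - 39
Subcooling = 9 K

9


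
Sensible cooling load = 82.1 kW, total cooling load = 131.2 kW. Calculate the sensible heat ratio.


SHR = Q_sensible / Q_total
SHR = 82.1 / 131.2
SHR = 0.626

0.626


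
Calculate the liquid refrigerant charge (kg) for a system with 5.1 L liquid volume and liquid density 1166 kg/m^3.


Charge = V * rho / 1000
Charge = 5.1 * 1166 / 1000
Charge = 5.95 kg

5.95


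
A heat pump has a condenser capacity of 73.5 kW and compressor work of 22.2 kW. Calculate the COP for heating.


COP_hp = Q_cond / W
COP_hp = 73.5 / 22.2
COP_hp = 3.311

3.311


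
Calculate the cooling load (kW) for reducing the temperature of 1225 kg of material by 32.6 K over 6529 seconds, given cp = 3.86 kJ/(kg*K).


Q = m * cp * dT / t
Q = 1225 * 3.86 * 32.6 / 6529
Q = 23.61 kW

23.61


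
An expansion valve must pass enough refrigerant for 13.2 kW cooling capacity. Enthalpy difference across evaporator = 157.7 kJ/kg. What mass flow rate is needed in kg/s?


m_dot = Q / dh
m_dot = 13.2 / 157.7
m_dot = 0.0837 kg/s

0.0837


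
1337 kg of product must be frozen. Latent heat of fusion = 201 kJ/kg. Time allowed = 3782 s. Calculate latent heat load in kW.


Q_lat = m * h_fg / t
Q_lat = 1337 * 201 / 3782
Q_lat = 71.06 kW

71.06


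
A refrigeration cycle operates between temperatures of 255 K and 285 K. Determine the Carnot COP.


dT = 285 - 255 = 30 K
COP_carnot = T_cold / dT = 255 / 30
COP_carnot = 8.5

8.5


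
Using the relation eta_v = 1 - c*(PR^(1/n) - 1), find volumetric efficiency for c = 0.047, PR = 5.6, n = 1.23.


PR^(1/n) = 5.6^(1/1.23) = 4.05772816
eta_v = 1 - 0.047 * (4.05772816 - 1)
eta_v = 0.8563

0.8563


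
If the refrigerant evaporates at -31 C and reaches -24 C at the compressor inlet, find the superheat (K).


Superheat = T_suction - T_evap
Superheat = -24 - (-31)
Superheat = 7 K

7


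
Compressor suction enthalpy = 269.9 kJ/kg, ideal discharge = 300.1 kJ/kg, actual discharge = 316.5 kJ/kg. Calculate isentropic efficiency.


dh_ideal = 300.1 - 269.9 = 30.2 kJ/kg
dh_actual = 316.5 - 269.9 = 46.6 kJ/kg
eta_s = dh_ideal / dh_actual = 30.2 / 46.6
eta_s = 0.6481

0.6481


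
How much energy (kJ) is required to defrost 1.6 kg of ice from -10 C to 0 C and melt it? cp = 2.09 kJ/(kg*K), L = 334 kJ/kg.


Sensible heat = cp * dT = 2.09 * 10 = 20.9 kJ/kg
Total per kg = 20.9 + 334 = 354.9 kJ/kg
Q = m * total = 1.6 * 354.9
Q = 567.8 kJ

567.8


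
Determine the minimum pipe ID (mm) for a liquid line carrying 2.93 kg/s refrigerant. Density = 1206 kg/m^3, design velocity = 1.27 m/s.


A = m_dot / (rho * v) = 2.93 / (1206 * 1.27) = 0.001913007143 m^2
d = sqrt(4*A/pi) * 1000
d = 49.4 mm

49.4


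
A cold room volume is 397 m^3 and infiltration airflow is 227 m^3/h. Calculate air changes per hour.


ACH = flow / volume
ACH = 227 / 397
ACH = 0.572

0.572


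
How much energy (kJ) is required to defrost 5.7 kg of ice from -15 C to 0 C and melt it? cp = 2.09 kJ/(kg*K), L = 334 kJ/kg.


Sensible heat = cp * dT = 2.09 * 15 = 31.35 kJ/kg
Total per kg = 31.35 + 334 = 365.35 kJ/kg
Q = m * total = 5.7 * 365.35
Q = 2082.5 kJ

2082.5


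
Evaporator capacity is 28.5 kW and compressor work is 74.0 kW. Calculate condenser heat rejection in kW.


Q_cond = Q_evap + W
Q_cond = 28.5 + 74.0
Q_cond = 102.5 kW

102.5


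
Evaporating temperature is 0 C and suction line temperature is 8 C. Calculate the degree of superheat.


Superheat = T_suction - T_evap
Superheat = 8 - (0)
Superheat = 8 K

8


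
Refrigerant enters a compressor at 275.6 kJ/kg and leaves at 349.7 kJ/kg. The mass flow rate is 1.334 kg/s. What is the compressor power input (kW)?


dh = 349.7 - 275.6 = 74.1 kJ/kg
W = m_dot * dh = 1.334 * 74.1 = 98.85 kW

98.85


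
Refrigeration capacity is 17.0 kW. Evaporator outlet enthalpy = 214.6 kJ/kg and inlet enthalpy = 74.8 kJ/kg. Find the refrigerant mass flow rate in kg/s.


dh = 214.6 - 74.8 = 139.8 kJ/kg
m_dot = Q / dh = 17.0 / 139.8 = 0.1216 kg/s

0.1216


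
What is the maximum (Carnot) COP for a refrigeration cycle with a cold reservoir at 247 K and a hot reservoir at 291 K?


dT = 291 - 247 = 44 K
COP_carnot = T_cold / dT = 247 / 44
COP_carnot = 5.614

5.614


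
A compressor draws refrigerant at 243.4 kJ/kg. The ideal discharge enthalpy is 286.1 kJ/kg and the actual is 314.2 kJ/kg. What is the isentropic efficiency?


dh_ideal = 286.1 - 243.4 = 42.7 kJ/kg
dh_actual = 314.2 - 243.4 = 70.8 kJ/kg
eta_s = dh_ideal / dh_actual = 42.7 / 70.8
eta_s = 0.6031

0.6031


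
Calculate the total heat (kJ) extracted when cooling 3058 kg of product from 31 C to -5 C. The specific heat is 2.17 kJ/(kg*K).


dT = 31 - (-5) = 36 K
Q = m * cp * dT = 3058 * 2.17 * 36
Q = 238891 kJ

238891


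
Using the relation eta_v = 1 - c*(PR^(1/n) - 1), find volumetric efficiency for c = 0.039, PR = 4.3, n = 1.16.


PR^(1/n) = 4.3^(1/1.16) = 3.51636134
eta_v = 1 - 0.039 * (3.51636134 - 1)
eta_v = 0.9019

0.9019


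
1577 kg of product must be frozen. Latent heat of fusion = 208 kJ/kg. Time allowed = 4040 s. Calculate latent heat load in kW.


Q_lat = m * h_fg / t
Q_lat = 1577 * 208 / 4040
Q_lat = 81.19 kW

81.19


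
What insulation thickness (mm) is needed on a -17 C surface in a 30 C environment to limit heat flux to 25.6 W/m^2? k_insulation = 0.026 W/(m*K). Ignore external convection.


dT = 30 - (-17) = 47 K
thickness = k * dT / q_max * 1000
thickness = 0.026 * 47 / 25.6 * 1000
thickness = 47.7 mm

47.7


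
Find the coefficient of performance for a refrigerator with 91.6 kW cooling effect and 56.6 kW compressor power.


COP = Q_evap / W
COP = 91.6 / 56.6
COP = 1.618

1.618


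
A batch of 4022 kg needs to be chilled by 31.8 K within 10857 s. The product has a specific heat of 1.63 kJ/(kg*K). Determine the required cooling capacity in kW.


Q = m * cp * dT / t
Q = 4022 * 1.63 * 31.8 / 10857
Q = 19.202 kW

19.202


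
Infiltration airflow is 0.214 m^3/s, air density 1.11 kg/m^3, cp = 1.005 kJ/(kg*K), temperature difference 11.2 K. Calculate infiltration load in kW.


Q = V_dot * rho * cp * dT
Q = 0.214 * 1.11 * 1.005 * 11.2
Q = 2.674 kW

2.674


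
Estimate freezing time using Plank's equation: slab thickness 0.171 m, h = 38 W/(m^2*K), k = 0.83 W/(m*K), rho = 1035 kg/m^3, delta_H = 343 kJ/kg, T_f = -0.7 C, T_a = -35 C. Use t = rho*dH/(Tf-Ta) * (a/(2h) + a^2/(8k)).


dT = -0.7 - (-35) = 34.3 K
term1 = a/(2h) = 0.171/(2*38) = 0.00225
term2 = a^2/(8k) = 0.171^2/(8*0.83) = 0.00440376506
t = rho*dH*1000/dT * (term1 + term2)
t = 1035*343*1000/34.3 * (0.00225 + 0.00440376506)
t = 68866 s

68866


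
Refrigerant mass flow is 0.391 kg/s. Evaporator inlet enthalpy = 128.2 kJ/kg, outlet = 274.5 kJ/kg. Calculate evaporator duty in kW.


dh = 274.5 - 128.2 = 146.3 kJ/kg
Q_evap = m_dot * dh = 0.391 * 146.3
Q_evap = 57.2 kW

57.2


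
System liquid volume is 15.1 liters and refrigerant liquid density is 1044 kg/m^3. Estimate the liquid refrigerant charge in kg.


Charge = V * rho / 1000
Charge = 15.1 * 1044 / 1000
Charge = 15.76 kg

15.76
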